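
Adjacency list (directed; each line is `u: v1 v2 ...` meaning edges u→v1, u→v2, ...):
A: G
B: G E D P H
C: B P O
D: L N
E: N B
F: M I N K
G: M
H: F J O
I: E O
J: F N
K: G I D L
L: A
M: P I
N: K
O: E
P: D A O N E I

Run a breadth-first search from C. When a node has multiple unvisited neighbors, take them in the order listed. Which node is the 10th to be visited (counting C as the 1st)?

N

Visit C; enqueue B, P, O → queue [B, P, O]
Visit B; enqueue G, E, D, H → queue [P, O, G, E, D, H]
Visit P; enqueue A, N, I → queue [O, G, E, D, H, A, N, I]
Visit O → queue [G, E, D, H, A, N, I]
Visit G; enqueue M → queue [E, D, H, A, N, I, M]
Visit E → queue [D, H, A, N, I, M]
Visit D; enqueue L → queue [H, A, N, I, M, L]
Visit H; enqueue F, J → queue [A, N, I, M, L, F, J]
Visit A → queue [N, I, M, L, F, J]
Visit N; enqueue K → queue [I, M, L, F, J, K]
Visit I → queue [M, L, F, J, K]
Visit M → queue [L, F, J, K]
Visit L → queue [F, J, K]
Visit F → queue [J, K]
Visit J → queue [K]
Visit K → queue []

Visit order: C, B, P, O, G, E, D, H, A, N, I, M, L, F, J, K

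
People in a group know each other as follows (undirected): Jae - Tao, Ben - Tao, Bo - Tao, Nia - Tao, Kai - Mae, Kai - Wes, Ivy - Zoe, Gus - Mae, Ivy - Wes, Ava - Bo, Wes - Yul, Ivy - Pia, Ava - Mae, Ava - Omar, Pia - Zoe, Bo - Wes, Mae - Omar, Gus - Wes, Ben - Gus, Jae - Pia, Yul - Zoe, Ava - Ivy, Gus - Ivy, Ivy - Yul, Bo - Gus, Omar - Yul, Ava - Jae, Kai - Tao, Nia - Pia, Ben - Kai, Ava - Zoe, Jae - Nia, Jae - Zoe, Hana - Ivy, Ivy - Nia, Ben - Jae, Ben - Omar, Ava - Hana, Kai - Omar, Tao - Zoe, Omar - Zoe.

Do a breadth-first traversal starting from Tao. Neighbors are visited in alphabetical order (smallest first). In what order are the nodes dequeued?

Tao, Ben, Bo, Jae, Kai, Nia, Zoe, Gus, Omar, Ava, Wes, Pia, Mae, Ivy, Yul, Hana

Visit Tao; enqueue Ben, Bo, Jae, Kai, Nia, Zoe → queue [Ben, Bo, Jae, Kai, Nia, Zoe]
Visit Ben; enqueue Gus, Omar → queue [Bo, Jae, Kai, Nia, Zoe, Gus, Omar]
Visit Bo; enqueue Ava, Wes → queue [Jae, Kai, Nia, Zoe, Gus, Omar, Ava, Wes]
Visit Jae; enqueue Pia → queue [Kai, Nia, Zoe, Gus, Omar, Ava, Wes, Pia]
Visit Kai; enqueue Mae → queue [Nia, Zoe, Gus, Omar, Ava, Wes, Pia, Mae]
Visit Nia; enqueue Ivy → queue [Zoe, Gus, Omar, Ava, Wes, Pia, Mae, Ivy]
Visit Zoe; enqueue Yul → queue [Gus, Omar, Ava, Wes, Pia, Mae, Ivy, Yul]
Visit Gus → queue [Omar, Ava, Wes, Pia, Mae, Ivy, Yul]
Visit Omar → queue [Ava, Wes, Pia, Mae, Ivy, Yul]
Visit Ava; enqueue Hana → queue [Wes, Pia, Mae, Ivy, Yul, Hana]
Visit Wes → queue [Pia, Mae, Ivy, Yul, Hana]
Visit Pia → queue [Mae, Ivy, Yul, Hana]
Visit Mae → queue [Ivy, Yul, Hana]
Visit Ivy → queue [Yul, Hana]
Visit Yul → queue [Hana]
Visit Hana → queue []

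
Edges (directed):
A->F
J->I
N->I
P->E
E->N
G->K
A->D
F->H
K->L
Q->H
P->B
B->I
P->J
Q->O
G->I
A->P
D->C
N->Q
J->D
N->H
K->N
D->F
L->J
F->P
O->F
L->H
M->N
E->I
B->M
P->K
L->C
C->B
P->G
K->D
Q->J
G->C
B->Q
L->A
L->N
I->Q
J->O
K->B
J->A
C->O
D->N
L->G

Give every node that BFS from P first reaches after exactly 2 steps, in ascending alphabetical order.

A, C, D, I, L, M, N, O, Q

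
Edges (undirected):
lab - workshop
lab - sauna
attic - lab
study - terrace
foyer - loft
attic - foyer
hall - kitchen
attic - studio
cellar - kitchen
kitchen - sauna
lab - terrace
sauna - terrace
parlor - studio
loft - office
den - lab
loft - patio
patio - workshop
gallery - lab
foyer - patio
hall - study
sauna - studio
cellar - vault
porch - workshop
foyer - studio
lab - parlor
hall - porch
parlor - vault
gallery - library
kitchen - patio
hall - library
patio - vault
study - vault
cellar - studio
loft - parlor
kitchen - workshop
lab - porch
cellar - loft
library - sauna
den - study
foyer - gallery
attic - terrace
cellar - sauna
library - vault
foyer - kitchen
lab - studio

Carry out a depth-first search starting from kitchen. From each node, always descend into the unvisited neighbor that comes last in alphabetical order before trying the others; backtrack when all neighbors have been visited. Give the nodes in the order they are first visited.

kitchen, workshop, porch, lab, terrace, study, vault, patio, loft, parlor, studio, sauna, library, hall, gallery, foyer, attic, cellar, office, den

Visit kitchen
kitchen → workshop
workshop → porch
porch → lab
lab → terrace
terrace → study
study → vault
vault → patio
patio → loft
loft → parlor
parlor → studio
studio → sauna
sauna → library
library → hall
library → gallery
gallery → foyer
foyer → attic
sauna → cellar
loft → office
study → den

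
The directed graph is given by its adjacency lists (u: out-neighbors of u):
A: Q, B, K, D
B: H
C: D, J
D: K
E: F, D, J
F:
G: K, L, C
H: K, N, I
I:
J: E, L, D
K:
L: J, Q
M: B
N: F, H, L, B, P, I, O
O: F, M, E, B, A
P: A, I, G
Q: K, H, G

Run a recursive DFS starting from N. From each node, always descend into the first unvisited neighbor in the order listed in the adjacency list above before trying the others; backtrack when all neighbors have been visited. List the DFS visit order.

N, F, H, K, I, L, J, E, D, Q, G, C, B, P, A, O, M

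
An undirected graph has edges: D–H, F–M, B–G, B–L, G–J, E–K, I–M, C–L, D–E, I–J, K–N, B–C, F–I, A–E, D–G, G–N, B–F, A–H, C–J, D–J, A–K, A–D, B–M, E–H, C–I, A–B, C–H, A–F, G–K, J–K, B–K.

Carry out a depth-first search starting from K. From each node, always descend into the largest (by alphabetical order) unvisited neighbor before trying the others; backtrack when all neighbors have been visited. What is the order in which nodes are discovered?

K N G J I M F B L C H E D A

Visit K
K → N
N → G
G → J
J → I
I → M
M → F
F → B
B → L
L → C
C → H
H → E
E → D
D → A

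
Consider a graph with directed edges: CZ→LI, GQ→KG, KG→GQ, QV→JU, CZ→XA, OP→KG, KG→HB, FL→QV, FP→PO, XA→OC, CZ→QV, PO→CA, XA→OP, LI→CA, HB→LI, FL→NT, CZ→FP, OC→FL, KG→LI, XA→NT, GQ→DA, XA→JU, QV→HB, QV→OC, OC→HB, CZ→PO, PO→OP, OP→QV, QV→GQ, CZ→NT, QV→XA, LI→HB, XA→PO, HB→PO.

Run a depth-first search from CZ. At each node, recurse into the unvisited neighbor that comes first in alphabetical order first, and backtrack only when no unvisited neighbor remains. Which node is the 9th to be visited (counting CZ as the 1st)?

Visit CZ
CZ → FP
FP → PO
PO → CA
PO → OP
OP → KG
KG → GQ
GQ → DA
KG → HB
HB → LI
OP → QV
QV → JU
QV → OC
OC → FL
FL → NT
QV → XA

Visit order: CZ, FP, PO, CA, OP, KG, GQ, DA, HB, LI, QV, JU, OC, FL, NT, XA

HB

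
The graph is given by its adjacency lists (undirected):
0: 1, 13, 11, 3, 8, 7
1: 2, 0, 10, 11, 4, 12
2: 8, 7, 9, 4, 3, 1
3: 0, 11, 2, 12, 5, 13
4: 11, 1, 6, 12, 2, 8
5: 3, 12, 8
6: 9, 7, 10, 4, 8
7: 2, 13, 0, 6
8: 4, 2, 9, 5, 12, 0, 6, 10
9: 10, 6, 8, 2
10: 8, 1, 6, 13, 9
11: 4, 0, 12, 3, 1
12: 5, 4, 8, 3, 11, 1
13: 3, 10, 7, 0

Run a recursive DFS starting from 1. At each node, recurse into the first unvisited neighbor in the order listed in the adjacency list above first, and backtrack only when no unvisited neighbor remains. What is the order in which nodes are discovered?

1 2 8 4 11 0 13 3 12 5 10 6 9 7

Visit 1
1 → 2
2 → 8
8 → 4
4 → 11
11 → 0
0 → 13
13 → 3
3 → 12
12 → 5
13 → 10
10 → 6
6 → 9
6 → 7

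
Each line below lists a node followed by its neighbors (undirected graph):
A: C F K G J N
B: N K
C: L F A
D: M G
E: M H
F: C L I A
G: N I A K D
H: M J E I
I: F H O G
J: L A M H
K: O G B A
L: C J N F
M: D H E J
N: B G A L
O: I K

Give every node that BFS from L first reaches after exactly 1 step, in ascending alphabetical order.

C, F, J, N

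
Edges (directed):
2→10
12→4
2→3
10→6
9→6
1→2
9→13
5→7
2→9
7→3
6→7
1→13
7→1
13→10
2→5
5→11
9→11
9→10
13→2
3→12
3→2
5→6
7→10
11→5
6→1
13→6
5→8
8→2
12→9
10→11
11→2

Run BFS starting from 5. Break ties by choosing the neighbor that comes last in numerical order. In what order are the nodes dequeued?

5 -> 11 -> 8 -> 7 -> 6 -> 2 -> 10 -> 3 -> 1 -> 9 -> 12 -> 13 -> 4

Visit 5; enqueue 11, 8, 7, 6 → queue [11, 8, 7, 6]
Visit 11; enqueue 2 → queue [8, 7, 6, 2]
Visit 8 → queue [7, 6, 2]
Visit 7; enqueue 10, 3, 1 → queue [6, 2, 10, 3, 1]
Visit 6 → queue [2, 10, 3, 1]
Visit 2; enqueue 9 → queue [10, 3, 1, 9]
Visit 10 → queue [3, 1, 9]
Visit 3; enqueue 12 → queue [1, 9, 12]
Visit 1; enqueue 13 → queue [9, 12, 13]
Visit 9 → queue [12, 13]
Visit 12; enqueue 4 → queue [13, 4]
Visit 13 → queue [4]
Visit 4 → queue []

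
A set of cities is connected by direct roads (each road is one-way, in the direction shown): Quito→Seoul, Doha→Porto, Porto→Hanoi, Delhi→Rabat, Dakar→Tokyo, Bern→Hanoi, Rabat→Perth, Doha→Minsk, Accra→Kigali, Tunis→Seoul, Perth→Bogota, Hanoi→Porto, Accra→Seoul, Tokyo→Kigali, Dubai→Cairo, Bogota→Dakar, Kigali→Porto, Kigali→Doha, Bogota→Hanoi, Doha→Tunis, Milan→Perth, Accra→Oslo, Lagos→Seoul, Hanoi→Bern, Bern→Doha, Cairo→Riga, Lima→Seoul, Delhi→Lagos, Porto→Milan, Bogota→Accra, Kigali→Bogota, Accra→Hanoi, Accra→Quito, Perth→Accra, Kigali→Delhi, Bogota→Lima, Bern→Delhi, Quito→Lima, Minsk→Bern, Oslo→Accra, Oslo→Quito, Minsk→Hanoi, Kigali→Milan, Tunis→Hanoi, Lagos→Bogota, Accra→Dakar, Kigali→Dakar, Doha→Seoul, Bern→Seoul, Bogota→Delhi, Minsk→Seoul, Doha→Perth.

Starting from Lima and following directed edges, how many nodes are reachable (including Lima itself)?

2

BFS from Lima visits: Lima, Seoul
Reachable nodes: 2 of 23 total.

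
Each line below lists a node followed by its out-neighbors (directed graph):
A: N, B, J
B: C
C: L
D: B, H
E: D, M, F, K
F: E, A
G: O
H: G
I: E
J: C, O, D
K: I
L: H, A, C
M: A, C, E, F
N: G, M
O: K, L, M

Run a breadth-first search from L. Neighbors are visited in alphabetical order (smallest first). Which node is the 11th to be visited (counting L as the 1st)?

M

Visit L; enqueue A, C, H → queue [A, C, H]
Visit A; enqueue B, J, N → queue [C, H, B, J, N]
Visit C → queue [H, B, J, N]
Visit H; enqueue G → queue [B, J, N, G]
Visit B → queue [J, N, G]
Visit J; enqueue D, O → queue [N, G, D, O]
Visit N; enqueue M → queue [G, D, O, M]
Visit G → queue [D, O, M]
Visit D → queue [O, M]
Visit O; enqueue K → queue [M, K]
Visit M; enqueue E, F → queue [K, E, F]
Visit K; enqueue I → queue [E, F, I]
Visit E → queue [F, I]
Visit F → queue [I]
Visit I → queue []

Visit order: L, A, C, H, B, J, N, G, D, O, M, K, E, F, I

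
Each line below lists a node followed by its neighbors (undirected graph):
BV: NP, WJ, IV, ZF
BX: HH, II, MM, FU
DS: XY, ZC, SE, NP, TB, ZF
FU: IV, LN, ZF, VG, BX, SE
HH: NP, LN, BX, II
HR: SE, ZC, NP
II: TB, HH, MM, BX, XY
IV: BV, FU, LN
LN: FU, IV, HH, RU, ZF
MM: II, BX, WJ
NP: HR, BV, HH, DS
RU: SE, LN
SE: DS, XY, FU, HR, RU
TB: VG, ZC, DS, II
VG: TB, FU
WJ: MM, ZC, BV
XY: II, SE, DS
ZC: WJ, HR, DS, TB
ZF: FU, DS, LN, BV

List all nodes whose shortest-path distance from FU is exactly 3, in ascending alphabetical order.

Level 0: FU
Level 1: BX, IV, LN, SE, VG, ZF
Level 2: BV, DS, HH, HR, II, MM, RU, TB, XY
Level 3: NP, WJ, ZC

NP, WJ, ZC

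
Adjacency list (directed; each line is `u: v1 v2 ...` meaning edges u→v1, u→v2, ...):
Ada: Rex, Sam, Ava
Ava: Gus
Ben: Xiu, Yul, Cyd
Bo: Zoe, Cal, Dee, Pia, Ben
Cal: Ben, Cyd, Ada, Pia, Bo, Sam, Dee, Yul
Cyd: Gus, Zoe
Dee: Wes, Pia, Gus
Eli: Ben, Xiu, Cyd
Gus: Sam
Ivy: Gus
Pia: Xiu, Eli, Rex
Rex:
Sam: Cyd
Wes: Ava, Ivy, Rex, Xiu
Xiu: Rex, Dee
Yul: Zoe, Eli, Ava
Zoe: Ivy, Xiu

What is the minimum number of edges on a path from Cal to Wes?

2

Level 0: Cal
Level 1: Ada, Ben, Bo, Cyd, Dee, Pia, Sam, Yul
Level 2: Ava, Eli, Gus, Rex, Wes, Xiu, Zoe
Level 3: Ivy
Wes first appears at level 2.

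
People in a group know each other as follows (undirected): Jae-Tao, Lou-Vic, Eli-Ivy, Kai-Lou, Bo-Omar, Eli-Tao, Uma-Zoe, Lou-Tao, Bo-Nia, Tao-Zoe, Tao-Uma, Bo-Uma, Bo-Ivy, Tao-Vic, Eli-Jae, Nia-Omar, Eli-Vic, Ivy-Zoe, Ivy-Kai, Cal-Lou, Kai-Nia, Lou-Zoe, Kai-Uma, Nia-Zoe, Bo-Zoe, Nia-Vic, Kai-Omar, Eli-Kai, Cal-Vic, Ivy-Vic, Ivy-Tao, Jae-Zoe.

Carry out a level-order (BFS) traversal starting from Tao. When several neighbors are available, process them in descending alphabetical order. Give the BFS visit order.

Visit Tao; enqueue Zoe, Vic, Uma, Lou, Jae, Ivy, Eli → queue [Zoe, Vic, Uma, Lou, Jae, Ivy, Eli]
Visit Zoe; enqueue Nia, Bo → queue [Vic, Uma, Lou, Jae, Ivy, Eli, Nia, Bo]
Visit Vic; enqueue Cal → queue [Uma, Lou, Jae, Ivy, Eli, Nia, Bo, Cal]
Visit Uma; enqueue Kai → queue [Lou, Jae, Ivy, Eli, Nia, Bo, Cal, Kai]
Visit Lou → queue [Jae, Ivy, Eli, Nia, Bo, Cal, Kai]
Visit Jae → queue [Ivy, Eli, Nia, Bo, Cal, Kai]
Visit Ivy → queue [Eli, Nia, Bo, Cal, Kai]
Visit Eli → queue [Nia, Bo, Cal, Kai]
Visit Nia; enqueue Omar → queue [Bo, Cal, Kai, Omar]
Visit Bo → queue [Cal, Kai, Omar]
Visit Cal → queue [Kai, Omar]
Visit Kai → queue [Omar]
Visit Omar → queue []

Tao, Zoe, Vic, Uma, Lou, Jae, Ivy, Eli, Nia, Bo, Cal, Kai, Omar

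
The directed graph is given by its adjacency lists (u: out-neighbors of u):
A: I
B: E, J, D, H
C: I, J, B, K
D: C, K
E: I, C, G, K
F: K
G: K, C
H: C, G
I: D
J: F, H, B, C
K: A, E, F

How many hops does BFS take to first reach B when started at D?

2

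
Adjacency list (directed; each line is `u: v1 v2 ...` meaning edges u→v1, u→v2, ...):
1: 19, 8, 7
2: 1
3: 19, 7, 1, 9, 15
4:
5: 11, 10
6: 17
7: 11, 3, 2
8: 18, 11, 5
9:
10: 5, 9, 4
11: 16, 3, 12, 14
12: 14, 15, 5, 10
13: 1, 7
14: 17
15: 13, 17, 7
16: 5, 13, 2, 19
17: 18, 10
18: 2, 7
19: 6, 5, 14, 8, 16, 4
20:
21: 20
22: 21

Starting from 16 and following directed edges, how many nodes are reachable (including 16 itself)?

BFS from 16 visits: 16, 19, 13, 5, 2, 14, 8, 6, 4, 7, 1, 11, 10, 17, 18, 3, 12, 9, 15
Reachable nodes: 19 of 22 total.

19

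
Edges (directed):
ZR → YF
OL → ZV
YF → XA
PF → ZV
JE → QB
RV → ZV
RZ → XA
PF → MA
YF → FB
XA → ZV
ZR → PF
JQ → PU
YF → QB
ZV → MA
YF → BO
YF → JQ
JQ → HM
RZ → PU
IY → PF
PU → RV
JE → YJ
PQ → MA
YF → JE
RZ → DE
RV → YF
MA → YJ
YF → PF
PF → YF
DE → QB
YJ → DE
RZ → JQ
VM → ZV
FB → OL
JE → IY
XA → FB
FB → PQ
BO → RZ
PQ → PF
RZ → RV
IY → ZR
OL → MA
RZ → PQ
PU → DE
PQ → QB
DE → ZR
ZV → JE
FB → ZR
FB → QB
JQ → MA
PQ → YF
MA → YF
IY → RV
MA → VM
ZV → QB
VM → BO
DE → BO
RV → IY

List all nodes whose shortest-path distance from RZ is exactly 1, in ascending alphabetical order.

Level 0: RZ
Level 1: DE, JQ, PQ, PU, RV, XA
Level 2: BO, FB, HM, IY, MA, PF, QB, YF, ZR, ZV
Level 3: JE, OL, VM, YJ

DE, JQ, PQ, PU, RV, XA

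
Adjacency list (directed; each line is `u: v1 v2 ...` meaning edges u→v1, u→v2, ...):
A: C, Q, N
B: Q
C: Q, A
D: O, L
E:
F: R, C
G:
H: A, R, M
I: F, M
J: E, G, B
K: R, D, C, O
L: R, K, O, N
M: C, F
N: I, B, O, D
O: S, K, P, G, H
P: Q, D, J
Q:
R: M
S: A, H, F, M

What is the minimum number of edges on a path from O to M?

2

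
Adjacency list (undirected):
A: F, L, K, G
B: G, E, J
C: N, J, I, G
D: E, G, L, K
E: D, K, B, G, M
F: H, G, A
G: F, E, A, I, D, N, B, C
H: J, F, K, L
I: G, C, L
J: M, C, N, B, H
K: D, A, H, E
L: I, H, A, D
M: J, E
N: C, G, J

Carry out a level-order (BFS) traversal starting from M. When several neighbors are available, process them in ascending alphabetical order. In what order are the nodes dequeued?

Visit M; enqueue E, J → queue [E, J]
Visit E; enqueue B, D, G, K → queue [J, B, D, G, K]
Visit J; enqueue C, H, N → queue [B, D, G, K, C, H, N]
Visit B → queue [D, G, K, C, H, N]
Visit D; enqueue L → queue [G, K, C, H, N, L]
Visit G; enqueue A, F, I → queue [K, C, H, N, L, A, F, I]
Visit K → queue [C, H, N, L, A, F, I]
Visit C → queue [H, N, L, A, F, I]
Visit H → queue [N, L, A, F, I]
Visit N → queue [L, A, F, I]
Visit L → queue [A, F, I]
Visit A → queue [F, I]
Visit F → queue [I]
Visit I → queue []

M E J B D G K C H N L A F I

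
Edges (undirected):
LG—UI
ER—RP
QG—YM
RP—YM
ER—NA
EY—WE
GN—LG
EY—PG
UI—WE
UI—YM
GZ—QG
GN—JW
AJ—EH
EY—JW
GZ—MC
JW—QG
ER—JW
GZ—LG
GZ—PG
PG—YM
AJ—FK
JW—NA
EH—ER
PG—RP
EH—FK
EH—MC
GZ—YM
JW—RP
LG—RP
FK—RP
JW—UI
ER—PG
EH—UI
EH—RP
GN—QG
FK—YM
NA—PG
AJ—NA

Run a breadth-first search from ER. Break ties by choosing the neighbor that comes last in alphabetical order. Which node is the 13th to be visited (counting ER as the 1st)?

Visit ER; enqueue RP, PG, NA, JW, EH → queue [RP, PG, NA, JW, EH]
Visit RP; enqueue YM, LG, FK → queue [PG, NA, JW, EH, YM, LG, FK]
Visit PG; enqueue GZ, EY → queue [NA, JW, EH, YM, LG, FK, GZ, EY]
Visit NA; enqueue AJ → queue [JW, EH, YM, LG, FK, GZ, EY, AJ]
Visit JW; enqueue UI, QG, GN → queue [EH, YM, LG, FK, GZ, EY, AJ, UI, QG, GN]
Visit EH; enqueue MC → queue [YM, LG, FK, GZ, EY, AJ, UI, QG, GN, MC]
Visit YM → queue [LG, FK, GZ, EY, AJ, UI, QG, GN, MC]
Visit LG → queue [FK, GZ, EY, AJ, UI, QG, GN, MC]
Visit FK → queue [GZ, EY, AJ, UI, QG, GN, MC]
Visit GZ → queue [EY, AJ, UI, QG, GN, MC]
Visit EY; enqueue WE → queue [AJ, UI, QG, GN, MC, WE]
Visit AJ → queue [UI, QG, GN, MC, WE]
Visit UI → queue [QG, GN, MC, WE]
Visit QG → queue [GN, MC, WE]
Visit GN → queue [MC, WE]
Visit MC → queue [WE]
Visit WE → queue []

Visit order: ER, RP, PG, NA, JW, EH, YM, LG, FK, GZ, EY, AJ, UI, QG, GN, MC, WE

UI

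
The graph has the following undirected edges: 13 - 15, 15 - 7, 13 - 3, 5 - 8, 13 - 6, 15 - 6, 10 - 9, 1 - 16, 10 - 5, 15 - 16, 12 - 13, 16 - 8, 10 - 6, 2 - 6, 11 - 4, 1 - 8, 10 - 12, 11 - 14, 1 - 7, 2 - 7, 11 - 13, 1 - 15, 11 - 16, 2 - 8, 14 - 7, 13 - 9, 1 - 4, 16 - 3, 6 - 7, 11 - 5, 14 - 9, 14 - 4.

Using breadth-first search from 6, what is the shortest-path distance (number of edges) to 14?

2

Level 0: 6
Level 1: 2, 7, 10, 13, 15
Level 2: 1, 3, 5, 8, 9, 11, 12, 14, 16
Level 3: 4
14 first appears at level 2.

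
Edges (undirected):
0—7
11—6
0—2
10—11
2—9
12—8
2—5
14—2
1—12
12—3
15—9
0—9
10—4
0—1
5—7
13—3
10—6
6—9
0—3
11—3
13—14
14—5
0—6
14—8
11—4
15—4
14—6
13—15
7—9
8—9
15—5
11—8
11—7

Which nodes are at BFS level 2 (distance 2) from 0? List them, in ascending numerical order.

Level 0: 0
Level 1: 1, 2, 3, 6, 7, 9
Level 2: 5, 8, 10, 11, 12, 13, 14, 15
Level 3: 4

5, 8, 10, 11, 12, 13, 14, 15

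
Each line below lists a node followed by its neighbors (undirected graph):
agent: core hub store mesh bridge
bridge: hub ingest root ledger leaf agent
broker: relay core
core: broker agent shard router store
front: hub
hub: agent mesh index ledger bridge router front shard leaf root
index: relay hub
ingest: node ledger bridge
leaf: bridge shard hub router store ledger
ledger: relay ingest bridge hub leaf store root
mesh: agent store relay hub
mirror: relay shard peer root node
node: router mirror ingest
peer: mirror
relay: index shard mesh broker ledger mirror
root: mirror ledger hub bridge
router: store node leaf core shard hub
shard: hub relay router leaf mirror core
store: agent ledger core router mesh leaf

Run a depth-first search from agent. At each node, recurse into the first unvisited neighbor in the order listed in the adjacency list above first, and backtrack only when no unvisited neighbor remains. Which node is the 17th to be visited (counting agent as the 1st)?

shard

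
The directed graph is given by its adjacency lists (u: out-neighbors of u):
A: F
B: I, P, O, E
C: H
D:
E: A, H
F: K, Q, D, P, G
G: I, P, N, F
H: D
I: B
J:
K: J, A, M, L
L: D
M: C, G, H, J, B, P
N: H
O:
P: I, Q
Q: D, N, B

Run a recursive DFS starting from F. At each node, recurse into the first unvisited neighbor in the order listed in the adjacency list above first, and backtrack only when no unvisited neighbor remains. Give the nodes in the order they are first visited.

Visit F
F → K
K → J
K → A
K → M
M → C
C → H
H → D
M → G
G → I
I → B
B → P
P → Q
Q → N
B → O
B → E
K → L

F K J A M C H D G I B P Q N O E L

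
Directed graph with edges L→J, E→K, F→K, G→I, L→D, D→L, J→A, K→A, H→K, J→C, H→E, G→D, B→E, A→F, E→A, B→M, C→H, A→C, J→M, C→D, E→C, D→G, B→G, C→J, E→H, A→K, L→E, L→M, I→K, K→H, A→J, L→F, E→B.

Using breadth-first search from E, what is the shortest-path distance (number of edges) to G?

Level 0: E
Level 1: A, B, C, H, K
Level 2: D, F, G, J, M
Level 3: I, L
G first appears at level 2.

2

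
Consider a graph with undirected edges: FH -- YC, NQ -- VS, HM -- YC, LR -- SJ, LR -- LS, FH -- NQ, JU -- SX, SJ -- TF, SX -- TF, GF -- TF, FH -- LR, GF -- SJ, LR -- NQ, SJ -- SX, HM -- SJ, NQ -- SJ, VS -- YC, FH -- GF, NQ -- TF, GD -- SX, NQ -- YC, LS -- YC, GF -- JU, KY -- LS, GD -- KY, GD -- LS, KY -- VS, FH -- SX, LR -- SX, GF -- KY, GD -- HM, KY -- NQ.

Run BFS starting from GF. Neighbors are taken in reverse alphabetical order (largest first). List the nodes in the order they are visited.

Visit GF; enqueue TF, SJ, KY, JU, FH → queue [TF, SJ, KY, JU, FH]
Visit TF; enqueue SX, NQ → queue [SJ, KY, JU, FH, SX, NQ]
Visit SJ; enqueue LR, HM → queue [KY, JU, FH, SX, NQ, LR, HM]
Visit KY; enqueue VS, LS, GD → queue [JU, FH, SX, NQ, LR, HM, VS, LS, GD]
Visit JU → queue [FH, SX, NQ, LR, HM, VS, LS, GD]
Visit FH; enqueue YC → queue [SX, NQ, LR, HM, VS, LS, GD, YC]
Visit SX → queue [NQ, LR, HM, VS, LS, GD, YC]
Visit NQ → queue [LR, HM, VS, LS, GD, YC]
Visit LR → queue [HM, VS, LS, GD, YC]
Visit HM → queue [VS, LS, GD, YC]
Visit VS → queue [LS, GD, YC]
Visit LS → queue [GD, YC]
Visit GD → queue [YC]
Visit YC → queue []

GF → TF → SJ → KY → JU → FH → SX → NQ → LR → HM → VS → LS → GD → YC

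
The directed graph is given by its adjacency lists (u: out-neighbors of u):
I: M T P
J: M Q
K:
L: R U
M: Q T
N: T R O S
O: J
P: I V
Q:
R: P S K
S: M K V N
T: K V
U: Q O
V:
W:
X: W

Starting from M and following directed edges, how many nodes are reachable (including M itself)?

BFS from M visits: M, Q, T, K, V
Reachable nodes: 5 of 16 total.

5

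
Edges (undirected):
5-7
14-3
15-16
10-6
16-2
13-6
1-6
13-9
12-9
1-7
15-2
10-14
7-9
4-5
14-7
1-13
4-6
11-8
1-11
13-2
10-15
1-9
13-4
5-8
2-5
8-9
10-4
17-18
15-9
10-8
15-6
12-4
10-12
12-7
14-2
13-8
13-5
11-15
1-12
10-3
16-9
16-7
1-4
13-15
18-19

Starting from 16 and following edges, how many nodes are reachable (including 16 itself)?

BFS from 16 visits: 16, 2, 7, 9, 15, 5, 13, 14, 1, 12, 8, 6, 10, 11, 4, 3
Reachable nodes: 16 of 19 total.

16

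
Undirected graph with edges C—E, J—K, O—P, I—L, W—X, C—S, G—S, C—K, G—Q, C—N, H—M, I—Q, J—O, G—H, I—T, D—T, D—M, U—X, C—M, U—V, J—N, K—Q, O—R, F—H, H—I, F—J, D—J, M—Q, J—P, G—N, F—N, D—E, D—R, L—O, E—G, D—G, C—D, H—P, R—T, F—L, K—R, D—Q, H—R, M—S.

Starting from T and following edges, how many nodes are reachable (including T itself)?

18

BFS from T visits: T, R, I, D, O, K, H, Q, L, M, J, G, E, C, P, F, S, N
Reachable nodes: 18 of 22 total.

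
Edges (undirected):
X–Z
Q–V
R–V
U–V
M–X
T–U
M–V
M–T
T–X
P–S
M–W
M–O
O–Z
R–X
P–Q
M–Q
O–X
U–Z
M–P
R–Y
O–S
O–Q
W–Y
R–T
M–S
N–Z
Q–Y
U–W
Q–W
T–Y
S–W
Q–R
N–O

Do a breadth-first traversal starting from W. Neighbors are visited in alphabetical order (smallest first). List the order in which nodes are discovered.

Visit W; enqueue M, Q, S, U, Y → queue [M, Q, S, U, Y]
Visit M; enqueue O, P, T, V, X → queue [Q, S, U, Y, O, P, T, V, X]
Visit Q; enqueue R → queue [S, U, Y, O, P, T, V, X, R]
Visit S → queue [U, Y, O, P, T, V, X, R]
Visit U; enqueue Z → queue [Y, O, P, T, V, X, R, Z]
Visit Y → queue [O, P, T, V, X, R, Z]
Visit O; enqueue N → queue [P, T, V, X, R, Z, N]
Visit P → queue [T, V, X, R, Z, N]
Visit T → queue [V, X, R, Z, N]
Visit V → queue [X, R, Z, N]
Visit X → queue [R, Z, N]
Visit R → queue [Z, N]
Visit Z → queue [N]
Visit N → queue []

W, M, Q, S, U, Y, O, P, T, V, X, R, Z, N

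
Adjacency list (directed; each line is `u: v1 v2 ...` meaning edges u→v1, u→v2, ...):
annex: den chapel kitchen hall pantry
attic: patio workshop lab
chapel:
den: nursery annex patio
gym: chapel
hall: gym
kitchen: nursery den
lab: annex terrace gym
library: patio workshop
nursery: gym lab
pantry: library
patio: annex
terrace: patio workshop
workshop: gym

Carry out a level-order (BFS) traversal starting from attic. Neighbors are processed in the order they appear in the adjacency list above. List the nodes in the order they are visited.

Visit attic; enqueue patio, workshop, lab → queue [patio, workshop, lab]
Visit patio; enqueue annex → queue [workshop, lab, annex]
Visit workshop; enqueue gym → queue [lab, annex, gym]
Visit lab; enqueue terrace → queue [annex, gym, terrace]
Visit annex; enqueue den, chapel, kitchen, hall, pantry → queue [gym, terrace, den, chapel, kitchen, hall, pantry]
Visit gym → queue [terrace, den, chapel, kitchen, hall, pantry]
Visit terrace → queue [den, chapel, kitchen, hall, pantry]
Visit den; enqueue nursery → queue [chapel, kitchen, hall, pantry, nursery]
Visit chapel → queue [kitchen, hall, pantry, nursery]
Visit kitchen → queue [hall, pantry, nursery]
Visit hall → queue [pantry, nursery]
Visit pantry; enqueue library → queue [nursery, library]
Visit nursery → queue [library]
Visit library → queue []

attic, patio, workshop, lab, annex, gym, terrace, den, chapel, kitchen, hall, pantry, nursery, library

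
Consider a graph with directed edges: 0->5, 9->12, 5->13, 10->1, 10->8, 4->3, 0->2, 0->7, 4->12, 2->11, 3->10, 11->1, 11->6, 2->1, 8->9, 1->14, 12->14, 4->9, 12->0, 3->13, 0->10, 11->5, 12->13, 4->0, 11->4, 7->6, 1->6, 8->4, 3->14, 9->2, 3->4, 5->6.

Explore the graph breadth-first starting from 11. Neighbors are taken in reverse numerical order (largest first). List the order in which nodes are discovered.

11, 6, 5, 4, 1, 13, 12, 9, 3, 0, 14, 2, 10, 7, 8

Visit 11; enqueue 6, 5, 4, 1 → queue [6, 5, 4, 1]
Visit 6 → queue [5, 4, 1]
Visit 5; enqueue 13 → queue [4, 1, 13]
Visit 4; enqueue 12, 9, 3, 0 → queue [1, 13, 12, 9, 3, 0]
Visit 1; enqueue 14 → queue [13, 12, 9, 3, 0, 14]
Visit 13 → queue [12, 9, 3, 0, 14]
Visit 12 → queue [9, 3, 0, 14]
Visit 9; enqueue 2 → queue [3, 0, 14, 2]
Visit 3; enqueue 10 → queue [0, 14, 2, 10]
Visit 0; enqueue 7 → queue [14, 2, 10, 7]
Visit 14 → queue [2, 10, 7]
Visit 2 → queue [10, 7]
Visit 10; enqueue 8 → queue [7, 8]
Visit 7 → queue [8]
Visit 8 → queue []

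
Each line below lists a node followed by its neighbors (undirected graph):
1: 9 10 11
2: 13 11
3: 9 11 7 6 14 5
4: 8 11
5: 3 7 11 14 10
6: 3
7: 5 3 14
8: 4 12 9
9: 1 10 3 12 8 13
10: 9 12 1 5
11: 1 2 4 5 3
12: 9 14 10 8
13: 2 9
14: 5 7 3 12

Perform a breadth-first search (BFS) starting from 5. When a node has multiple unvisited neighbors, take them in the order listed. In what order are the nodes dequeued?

5 → 3 → 7 → 11 → 14 → 10 → 9 → 6 → 1 → 2 → 4 → 12 → 8 → 13

Visit 5; enqueue 3, 7, 11, 14, 10 → queue [3, 7, 11, 14, 10]
Visit 3; enqueue 9, 6 → queue [7, 11, 14, 10, 9, 6]
Visit 7 → queue [11, 14, 10, 9, 6]
Visit 11; enqueue 1, 2, 4 → queue [14, 10, 9, 6, 1, 2, 4]
Visit 14; enqueue 12 → queue [10, 9, 6, 1, 2, 4, 12]
Visit 10 → queue [9, 6, 1, 2, 4, 12]
Visit 9; enqueue 8, 13 → queue [6, 1, 2, 4, 12, 8, 13]
Visit 6 → queue [1, 2, 4, 12, 8, 13]
Visit 1 → queue [2, 4, 12, 8, 13]
Visit 2 → queue [4, 12, 8, 13]
Visit 4 → queue [12, 8, 13]
Visit 12 → queue [8, 13]
Visit 8 → queue [13]
Visit 13 → queue []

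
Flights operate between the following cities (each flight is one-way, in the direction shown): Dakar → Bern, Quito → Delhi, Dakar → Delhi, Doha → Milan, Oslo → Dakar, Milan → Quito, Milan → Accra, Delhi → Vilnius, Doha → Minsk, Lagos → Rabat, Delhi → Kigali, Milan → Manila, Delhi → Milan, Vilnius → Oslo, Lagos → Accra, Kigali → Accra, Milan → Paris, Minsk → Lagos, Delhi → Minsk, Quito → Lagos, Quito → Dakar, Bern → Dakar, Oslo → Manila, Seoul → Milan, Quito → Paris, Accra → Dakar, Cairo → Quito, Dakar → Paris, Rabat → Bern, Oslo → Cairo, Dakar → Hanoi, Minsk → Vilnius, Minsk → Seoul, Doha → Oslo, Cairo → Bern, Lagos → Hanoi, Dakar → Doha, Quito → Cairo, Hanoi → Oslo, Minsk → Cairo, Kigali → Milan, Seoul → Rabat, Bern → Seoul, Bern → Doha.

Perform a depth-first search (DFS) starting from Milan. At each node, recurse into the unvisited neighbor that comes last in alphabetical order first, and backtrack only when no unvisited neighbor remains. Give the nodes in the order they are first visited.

Milan, Quito, Paris, Lagos, Rabat, Bern, Seoul, Doha, Oslo, Manila, Dakar, Hanoi, Delhi, Vilnius, Minsk, Cairo, Kigali, Accra

Visit Milan
Milan → Quito
Quito → Paris
Quito → Lagos
Lagos → Rabat
Rabat → Bern
Bern → Seoul
Bern → Doha
Doha → Oslo
Oslo → Manila
Oslo → Dakar
Dakar → Hanoi
Dakar → Delhi
Delhi → Vilnius
Delhi → Minsk
Minsk → Cairo
Delhi → Kigali
Kigali → Accra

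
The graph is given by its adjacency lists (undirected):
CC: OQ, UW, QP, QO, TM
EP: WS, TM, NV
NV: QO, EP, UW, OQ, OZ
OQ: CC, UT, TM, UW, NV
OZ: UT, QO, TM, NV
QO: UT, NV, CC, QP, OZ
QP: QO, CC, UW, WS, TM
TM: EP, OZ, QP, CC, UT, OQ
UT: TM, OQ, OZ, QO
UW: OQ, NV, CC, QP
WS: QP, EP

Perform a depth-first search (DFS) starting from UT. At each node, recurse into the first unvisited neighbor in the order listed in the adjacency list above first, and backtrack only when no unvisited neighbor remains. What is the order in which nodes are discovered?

Visit UT
UT → TM
TM → EP
EP → WS
WS → QP
QP → QO
QO → NV
NV → UW
UW → OQ
OQ → CC
NV → OZ

UT, TM, EP, WS, QP, QO, NV, UW, OQ, CC, OZ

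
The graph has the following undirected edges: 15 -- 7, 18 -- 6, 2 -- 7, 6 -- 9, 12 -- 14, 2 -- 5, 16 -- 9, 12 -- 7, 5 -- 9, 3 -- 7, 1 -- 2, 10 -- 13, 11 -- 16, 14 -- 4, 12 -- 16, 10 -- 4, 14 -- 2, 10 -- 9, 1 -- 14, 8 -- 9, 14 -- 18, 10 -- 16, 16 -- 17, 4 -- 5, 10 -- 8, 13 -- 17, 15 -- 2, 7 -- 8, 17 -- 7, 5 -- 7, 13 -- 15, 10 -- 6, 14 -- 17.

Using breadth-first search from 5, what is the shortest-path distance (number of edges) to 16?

2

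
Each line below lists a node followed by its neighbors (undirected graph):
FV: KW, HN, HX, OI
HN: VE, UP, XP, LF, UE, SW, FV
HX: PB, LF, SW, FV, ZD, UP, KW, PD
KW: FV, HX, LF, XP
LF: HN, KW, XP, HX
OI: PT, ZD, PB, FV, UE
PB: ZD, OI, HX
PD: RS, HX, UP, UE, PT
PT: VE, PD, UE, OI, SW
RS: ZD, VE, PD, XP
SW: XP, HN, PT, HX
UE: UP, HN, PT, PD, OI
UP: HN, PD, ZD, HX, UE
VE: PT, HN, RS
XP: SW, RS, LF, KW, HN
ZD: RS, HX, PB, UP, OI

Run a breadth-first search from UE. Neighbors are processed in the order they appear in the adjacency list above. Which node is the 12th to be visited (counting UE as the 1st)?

Visit UE; enqueue UP, HN, PT, PD, OI → queue [UP, HN, PT, PD, OI]
Visit UP; enqueue ZD, HX → queue [HN, PT, PD, OI, ZD, HX]
Visit HN; enqueue VE, XP, LF, SW, FV → queue [PT, PD, OI, ZD, HX, VE, XP, LF, SW, FV]
Visit PT → queue [PD, OI, ZD, HX, VE, XP, LF, SW, FV]
Visit PD; enqueue RS → queue [OI, ZD, HX, VE, XP, LF, SW, FV, RS]
Visit OI; enqueue PB → queue [ZD, HX, VE, XP, LF, SW, FV, RS, PB]
Visit ZD → queue [HX, VE, XP, LF, SW, FV, RS, PB]
Visit HX; enqueue KW → queue [VE, XP, LF, SW, FV, RS, PB, KW]
Visit VE → queue [XP, LF, SW, FV, RS, PB, KW]
Visit XP → queue [LF, SW, FV, RS, PB, KW]
Visit LF → queue [SW, FV, RS, PB, KW]
Visit SW → queue [FV, RS, PB, KW]
Visit FV → queue [RS, PB, KW]
Visit RS → queue [PB, KW]
Visit PB → queue [KW]
Visit KW → queue []

Visit order: UE, UP, HN, PT, PD, OI, ZD, HX, VE, XP, LF, SW, FV, RS, PB, KW

SW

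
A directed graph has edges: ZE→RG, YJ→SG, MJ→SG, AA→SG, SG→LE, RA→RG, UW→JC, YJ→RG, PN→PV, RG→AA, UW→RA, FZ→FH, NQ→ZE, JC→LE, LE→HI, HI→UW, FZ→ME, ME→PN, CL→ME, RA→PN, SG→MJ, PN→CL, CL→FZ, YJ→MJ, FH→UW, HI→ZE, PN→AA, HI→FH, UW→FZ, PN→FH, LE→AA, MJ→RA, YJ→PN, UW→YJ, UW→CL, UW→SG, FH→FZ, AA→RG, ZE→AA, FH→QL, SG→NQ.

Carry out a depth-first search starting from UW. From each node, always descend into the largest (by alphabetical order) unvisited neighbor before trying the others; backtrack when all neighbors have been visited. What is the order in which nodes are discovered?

UW, YJ, SG, NQ, ZE, RG, AA, MJ, RA, PN, PV, FH, QL, FZ, ME, CL, LE, HI, JC

Visit UW
UW → YJ
YJ → SG
SG → NQ
NQ → ZE
ZE → RG
RG → AA
SG → MJ
MJ → RA
RA → PN
PN → PV
PN → FH
FH → QL
FH → FZ
FZ → ME
PN → CL
SG → LE
LE → HI
UW → JC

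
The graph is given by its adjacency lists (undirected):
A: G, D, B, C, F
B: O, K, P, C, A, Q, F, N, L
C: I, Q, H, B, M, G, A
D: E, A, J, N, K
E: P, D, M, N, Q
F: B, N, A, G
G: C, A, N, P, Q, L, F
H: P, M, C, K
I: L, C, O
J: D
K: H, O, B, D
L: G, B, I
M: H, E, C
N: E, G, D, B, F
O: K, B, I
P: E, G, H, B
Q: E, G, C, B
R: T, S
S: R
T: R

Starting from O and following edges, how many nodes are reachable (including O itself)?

BFS from O visits: O, B, I, K, A, C, F, L, N, P, Q, D, H, G, M, E, J
Reachable nodes: 17 of 20 total.

17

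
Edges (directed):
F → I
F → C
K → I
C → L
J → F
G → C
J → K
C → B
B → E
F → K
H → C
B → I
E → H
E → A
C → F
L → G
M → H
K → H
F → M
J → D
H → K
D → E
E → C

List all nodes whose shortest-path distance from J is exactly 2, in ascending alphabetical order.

Level 0: J
Level 1: D, F, K
Level 2: C, E, H, I, M
Level 3: A, B, L
Level 4: G

C, E, H, I, M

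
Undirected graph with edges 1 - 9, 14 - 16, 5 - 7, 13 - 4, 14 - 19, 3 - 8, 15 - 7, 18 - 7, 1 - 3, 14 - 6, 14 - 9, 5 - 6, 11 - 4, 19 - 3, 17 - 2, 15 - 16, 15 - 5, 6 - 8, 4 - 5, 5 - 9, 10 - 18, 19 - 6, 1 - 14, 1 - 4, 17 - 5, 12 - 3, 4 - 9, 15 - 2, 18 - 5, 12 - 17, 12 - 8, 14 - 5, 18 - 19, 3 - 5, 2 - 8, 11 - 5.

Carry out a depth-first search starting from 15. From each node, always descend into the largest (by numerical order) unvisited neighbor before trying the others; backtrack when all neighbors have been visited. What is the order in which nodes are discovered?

15, 16, 14, 19, 18, 10, 7, 5, 17, 12, 8, 6, 3, 1, 9, 4, 13, 11, 2

Visit 15
15 → 16
16 → 14
14 → 19
19 → 18
18 → 10
18 → 7
7 → 5
5 → 17
17 → 12
12 → 8
8 → 6
8 → 3
3 → 1
1 → 9
9 → 4
4 → 13
4 → 11
8 → 2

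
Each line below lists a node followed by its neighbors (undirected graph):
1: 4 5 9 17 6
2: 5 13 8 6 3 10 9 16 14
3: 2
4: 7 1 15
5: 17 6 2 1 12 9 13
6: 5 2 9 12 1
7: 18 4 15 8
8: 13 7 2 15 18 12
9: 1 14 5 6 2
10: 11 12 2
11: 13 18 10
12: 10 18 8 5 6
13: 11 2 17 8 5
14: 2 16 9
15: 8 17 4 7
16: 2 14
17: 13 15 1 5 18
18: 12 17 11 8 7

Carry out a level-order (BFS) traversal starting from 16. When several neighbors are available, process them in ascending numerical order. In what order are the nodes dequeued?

Visit 16; enqueue 2, 14 → queue [2, 14]
Visit 2; enqueue 3, 5, 6, 8, 9, 10, 13 → queue [14, 3, 5, 6, 8, 9, 10, 13]
Visit 14 → queue [3, 5, 6, 8, 9, 10, 13]
Visit 3 → queue [5, 6, 8, 9, 10, 13]
Visit 5; enqueue 1, 12, 17 → queue [6, 8, 9, 10, 13, 1, 12, 17]
Visit 6 → queue [8, 9, 10, 13, 1, 12, 17]
Visit 8; enqueue 7, 15, 18 → queue [9, 10, 13, 1, 12, 17, 7, 15, 18]
Visit 9 → queue [10, 13, 1, 12, 17, 7, 15, 18]
Visit 10; enqueue 11 → queue [13, 1, 12, 17, 7, 15, 18, 11]
Visit 13 → queue [1, 12, 17, 7, 15, 18, 11]
Visit 1; enqueue 4 → queue [12, 17, 7, 15, 18, 11, 4]
Visit 12 → queue [17, 7, 15, 18, 11, 4]
Visit 17 → queue [7, 15, 18, 11, 4]
Visit 7 → queue [15, 18, 11, 4]
Visit 15 → queue [18, 11, 4]
Visit 18 → queue [11, 4]
Visit 11 → queue [4]
Visit 4 → queue []

16 → 2 → 14 → 3 → 5 → 6 → 8 → 9 → 10 → 13 → 1 → 12 → 17 → 7 → 15 → 18 → 11 → 4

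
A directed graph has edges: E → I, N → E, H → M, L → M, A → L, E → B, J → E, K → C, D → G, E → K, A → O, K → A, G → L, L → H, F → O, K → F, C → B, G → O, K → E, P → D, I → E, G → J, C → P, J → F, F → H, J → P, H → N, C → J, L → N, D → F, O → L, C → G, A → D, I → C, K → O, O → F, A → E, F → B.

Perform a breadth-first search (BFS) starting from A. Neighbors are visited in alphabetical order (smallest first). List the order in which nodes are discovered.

A, D, E, L, O, F, G, B, I, K, H, M, N, J, C, P

Visit A; enqueue D, E, L, O → queue [D, E, L, O]
Visit D; enqueue F, G → queue [E, L, O, F, G]
Visit E; enqueue B, I, K → queue [L, O, F, G, B, I, K]
Visit L; enqueue H, M, N → queue [O, F, G, B, I, K, H, M, N]
Visit O → queue [F, G, B, I, K, H, M, N]
Visit F → queue [G, B, I, K, H, M, N]
Visit G; enqueue J → queue [B, I, K, H, M, N, J]
Visit B → queue [I, K, H, M, N, J]
Visit I; enqueue C → queue [K, H, M, N, J, C]
Visit K → queue [H, M, N, J, C]
Visit H → queue [M, N, J, C]
Visit M → queue [N, J, C]
Visit N → queue [J, C]
Visit J; enqueue P → queue [C, P]
Visit C → queue [P]
Visit P → queue []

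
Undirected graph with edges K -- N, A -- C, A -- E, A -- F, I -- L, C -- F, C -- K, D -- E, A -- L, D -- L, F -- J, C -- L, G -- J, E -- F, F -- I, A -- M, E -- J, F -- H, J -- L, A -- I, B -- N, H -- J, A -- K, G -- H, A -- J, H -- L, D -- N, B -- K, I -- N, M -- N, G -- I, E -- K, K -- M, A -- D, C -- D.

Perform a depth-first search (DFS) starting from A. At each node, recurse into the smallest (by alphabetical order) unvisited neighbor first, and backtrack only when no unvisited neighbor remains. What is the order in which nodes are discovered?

A C D E F H G I L J N B K M

Visit A
A → C
C → D
D → E
E → F
F → H
H → G
G → I
I → L
L → J
I → N
N → B
B → K
K → M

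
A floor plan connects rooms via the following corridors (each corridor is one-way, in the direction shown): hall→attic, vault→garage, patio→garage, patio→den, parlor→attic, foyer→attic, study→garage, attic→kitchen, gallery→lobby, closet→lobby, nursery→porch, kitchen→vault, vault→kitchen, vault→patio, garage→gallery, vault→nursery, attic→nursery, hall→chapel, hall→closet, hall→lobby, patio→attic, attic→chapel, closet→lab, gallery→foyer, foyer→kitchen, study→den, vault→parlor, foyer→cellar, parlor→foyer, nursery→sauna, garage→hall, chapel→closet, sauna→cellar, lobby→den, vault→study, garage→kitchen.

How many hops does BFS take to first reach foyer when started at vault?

Level 0: vault
Level 1: garage, kitchen, nursery, parlor, patio, study
Level 2: attic, den, foyer, gallery, hall, porch, sauna
Level 3: cellar, chapel, closet, lobby
Level 4: lab
foyer first appears at level 2.

2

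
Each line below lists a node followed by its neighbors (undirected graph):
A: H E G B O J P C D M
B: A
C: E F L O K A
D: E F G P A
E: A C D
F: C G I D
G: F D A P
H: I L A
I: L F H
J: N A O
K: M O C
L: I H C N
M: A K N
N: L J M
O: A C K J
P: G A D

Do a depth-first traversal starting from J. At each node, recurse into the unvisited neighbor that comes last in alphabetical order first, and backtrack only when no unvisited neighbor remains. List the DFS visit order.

Visit J
J → O
O → K
K → M
M → N
N → L
L → I
I → H
H → A
A → P
P → G
G → F
F → D
D → E
E → C
A → B

J → O → K → M → N → L → I → H → A → P → G → F → D → E → C → B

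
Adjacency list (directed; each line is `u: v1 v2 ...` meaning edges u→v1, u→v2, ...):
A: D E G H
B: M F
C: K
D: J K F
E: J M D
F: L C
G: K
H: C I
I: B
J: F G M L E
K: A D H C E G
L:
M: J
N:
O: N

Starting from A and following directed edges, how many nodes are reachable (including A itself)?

BFS from A visits: A, H, G, E, D, I, C, K, M, J, F, B, L
Reachable nodes: 13 of 15 total.

13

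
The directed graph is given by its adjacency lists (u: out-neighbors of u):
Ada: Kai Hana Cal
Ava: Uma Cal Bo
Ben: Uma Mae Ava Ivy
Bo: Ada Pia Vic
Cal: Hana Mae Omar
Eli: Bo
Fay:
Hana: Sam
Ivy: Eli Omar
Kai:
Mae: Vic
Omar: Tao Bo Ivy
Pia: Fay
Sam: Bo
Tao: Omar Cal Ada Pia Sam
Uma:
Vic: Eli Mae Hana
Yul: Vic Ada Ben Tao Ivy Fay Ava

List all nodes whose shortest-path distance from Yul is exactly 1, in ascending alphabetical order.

Ada, Ava, Ben, Fay, Ivy, Tao, Vic

Level 0: Yul
Level 1: Ada, Ava, Ben, Fay, Ivy, Tao, Vic
Level 2: Bo, Cal, Eli, Hana, Kai, Mae, Omar, Pia, Sam, Uma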